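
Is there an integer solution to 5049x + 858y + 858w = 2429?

no

gcd(5049, 858) = 33  (5049 = 5×858 + 759, 858 = 1×759 + 99, 759 = 7×99 + 66, 99 = 1×66 + 33, 66 = 2×33).
gcd(33, 858) = 33.
33 does not divide 2429 (remainder 20), so no integer solutions.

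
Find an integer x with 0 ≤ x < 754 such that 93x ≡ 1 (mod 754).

527

gcd(754, 93) = 1.
By Bézout, 93*(-227) + 754*(28) = 1.
So 93*-227 ≡ 1 (mod 754), and -227 mod 754 = 527.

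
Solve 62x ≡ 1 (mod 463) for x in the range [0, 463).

gcd(463, 62):
  463 = 7*62 + 29
  62 = 2*29 + 4
  29 = 7*4 + 1
  4 = 4*1
so gcd(463, 62) = 1.
Back-substitute for Bézout coefficients:
  1 = 29 - 7*4
  ... = 62*(-112) + 463*(15)
So 62*-112 ≡ 1 (mod 463), and -112 mod 463 = 351.

351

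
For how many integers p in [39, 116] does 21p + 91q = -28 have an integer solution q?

gcd(91, 21):
  91 = 4*21 + 7
  21 = 3*7
so gcd(91, 21) = 7.
Back-substitute for Bézout coefficients:
  7 = 91 - 4*21
  ... = 21*(-4) + 91*(1)
Scale by -4: particular solution (16, -4); reduce p mod 13: (3, -1).
General solution: p = 3 + 13t, q = -1 - 3t for integer t.
39 ≤ 3 + 13t ≤ 116 gives t ∈ [3, 8], which is 6 values.

6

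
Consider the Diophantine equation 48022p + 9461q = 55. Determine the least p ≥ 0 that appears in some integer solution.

9118

gcd(48022, 9461) = 1  (48022 = 5×9461 + 717, 9461 = 13×717 + 140, 717 = 5×140 + 17, 140 = 8×17 + 4, 17 = 4×4 + 1, 4 = 4×1).
1 divides 55, so solutions exist.
Back-substituting, 48022×(2230) + 9461×(-11319) = 1.
Scale by 55/1 = 55: (p₀, q₀) = (122650, -622545).
General solution: p = 122650 + 9461t, q = -622545 - 48022t for integer t.
p ≥ 0: smallest is 122650 mod 9461 = 9118 (at t = -12), with q = -46281.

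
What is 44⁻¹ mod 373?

gcd(373, 44) = 1  (373 = 8×44 + 21, 44 = 2×21 + 2, 21 = 10×2 + 1, 2 = 2×1).
Back-substituting, 44×(-178) + 373×(21) = 1.
So 44×-178 ≡ 1 (mod 373), and -178 mod 373 = 195.

195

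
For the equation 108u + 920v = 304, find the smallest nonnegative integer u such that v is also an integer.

88

gcd(920, 108):
  920 = 8×108 + 56
  108 = 1×56 + 52
  56 = 1×52 + 4
  52 = 13×4
so gcd(920, 108) = 4.
4 divides 304, so solutions exist.
Back-substitute for Bézout coefficients:
  4 = 56 - 1×52
  ... = 108×(-17) + 920×(2)
Scale by 304/4 = 76: (u₀, v₀) = (-1292, 152).
General solution: u = -1292 + 230t, v = 152 - 27t for integer t.
u ≥ 0: smallest is -1292 mod 230 = 88 (at t = 6), with v = -10.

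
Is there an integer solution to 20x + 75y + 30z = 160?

yes

gcd(75, 20) = 5  (75 = 3*20 + 15, 20 = 1*15 + 5, 15 = 3*5).
gcd(5, 30) = 5.
5 divides 160, so integer solutions exist.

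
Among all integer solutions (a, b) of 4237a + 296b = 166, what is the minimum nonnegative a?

110

gcd(4237, 296) = 1  (4237 = 14*296 + 93, 296 = 3*93 + 17, 93 = 5*17 + 8, 17 = 2*8 + 1, 8 = 8*1).
1 divides 166, so solutions exist.
Back-substituting, 4237*(-35) + 296*(501) = 1.
Scale by 166/1 = 166: (a₀, b₀) = (-5810, 83166).
General solution: a = -5810 + 296t, b = 83166 - 4237t for integer t.
a ≥ 0: smallest is -5810 mod 296 = 110 (at t = 20), with b = -1574.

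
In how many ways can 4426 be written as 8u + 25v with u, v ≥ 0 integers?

22

gcd(25, 8):
  25 = 3·8 + 1
  8 = 8·1
so gcd(25, 8) = 1.
Back-substitute for Bézout coefficients:
  1 = 25 - 3·8
  ... = 8·(-3) + 25·(1)
Scale by 4426: one solution is (-13278, 4426). Reduce u mod 25: (22, 170).
General: u = 22 + 25t, v = 170 - 8t.
u ≥ 0 ⇒ t ≥ 0; v ≥ 0 ⇒ t ≤ 21. So t ∈ [0, 21]: 22 solutions.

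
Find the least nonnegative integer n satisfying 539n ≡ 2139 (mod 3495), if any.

3486

gcd(3495, 539):
  3495 = 6×539 + 261
  539 = 2×261 + 17
  261 = 15×17 + 6
  17 = 2×6 + 5
  6 = 1×5 + 1
  5 = 5×1
so gcd(3495, 539) = 1.
1 divides 2139, so solutions exist.
Back-substitute for Bézout coefficients:
  1 = 6 - 1×5
  ... = 539×(-616) + 3495×(95)
So 539×(-616) ≡ 1 (mod 3495); multiply by 2139: n ≡ -1317624 (mod 3495).
Smallest nonnegative: n = -1317624 mod 3495 = 3486.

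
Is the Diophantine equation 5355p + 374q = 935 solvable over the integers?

gcd(5355, 374) = 17.
17 divides 935, so integer solutions exist.

yes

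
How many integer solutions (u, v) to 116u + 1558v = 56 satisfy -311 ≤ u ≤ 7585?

11

gcd(1558, 116) = 2.
By Bézout, 116*(-94) + 1558*(7) = 2.
Particular solution: (484, -36).
General solution: u = 484 + 779t, v = -36 - 58t for integer t.
-311 ≤ 484 + 779t ≤ 7585 gives t ∈ [-1, 9], which is 11 values.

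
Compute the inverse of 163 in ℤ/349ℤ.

182

gcd(349, 163):
  349 = 2×163 + 23
  163 = 7×23 + 2
  23 = 11×2 + 1
  2 = 2×1
so gcd(349, 163) = 1.
Back-substitute for Bézout coefficients:
  1 = 23 - 11×2
  ... = 163×(-167) + 349×(78)
So 163×-167 ≡ 1 (mod 349), and -167 mod 349 = 182.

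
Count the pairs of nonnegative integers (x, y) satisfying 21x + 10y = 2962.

gcd(21, 10) = 1  (21 = 2·10 + 1, 10 = 10·1).
Back-substituting, 21·(1) + 10·(-2) = 1.
Scale by 2962: one solution is (2962, -5924). Reduce x mod 10: (2, 292).
General: x = 2 + 10t, y = 292 - 21t.
x ≥ 0 ⇒ t ≥ 0; y ≥ 0 ⇒ t ≤ 13. So t ∈ [0, 13]: 14 solutions.

14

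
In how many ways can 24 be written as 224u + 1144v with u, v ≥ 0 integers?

0

gcd(1144, 224):
  1144 = 5*224 + 24
  224 = 9*24 + 8
  24 = 3*8
so gcd(1144, 224) = 8.
Back-substitute for Bézout coefficients:
  8 = 224 - 9*24
  ... = 224*(46) + 1144*(-9)
Scale by 3: one solution is (138, -27). Reduce u mod 143: (138, -27).
General: u = 138 + 143t, v = -27 - 28t.
u ≥ 0 ⇒ t ≥ 0; v ≥ 0 ⇒ t ≤ -1. So t ∈ [0, -1]: 0 solutions.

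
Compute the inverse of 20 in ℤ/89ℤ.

gcd(89, 20):
  89 = 4×20 + 9
  20 = 2×9 + 2
  9 = 4×2 + 1
  2 = 2×1
so gcd(89, 20) = 1.
Back-substitute for Bézout coefficients:
  1 = 9 - 4×2
  ... = 20×(-40) + 89×(9)
So 20×-40 ≡ 1 (mod 89), and -40 mod 89 = 49.

49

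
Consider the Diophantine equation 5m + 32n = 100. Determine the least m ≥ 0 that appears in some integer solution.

gcd(32, 5) = 1.
1 divides 100, so solutions exist.
By Bézout, 5·(13) + 32·(-2) = 1.
Scale by 100/1 = 100: (m₀, n₀) = (1300, -200).
General solution: m = 1300 + 32t, n = -200 - 5t for integer t.
m ≥ 0: smallest is 1300 mod 32 = 20 (at t = -40), with n = 0.

20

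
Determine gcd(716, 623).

gcd(716, 623):
  716 = 1×623 + 93
  623 = 6×93 + 65
  93 = 1×65 + 28
  65 = 2×28 + 9
  28 = 3×9 + 1
  9 = 9×1
so gcd(716, 623) = 1.

1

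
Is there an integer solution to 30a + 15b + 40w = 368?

gcd(30, 15) = 15.
gcd(15, 40) = 5.
5 does not divide 368 (remainder 3), so no integer solutions.

no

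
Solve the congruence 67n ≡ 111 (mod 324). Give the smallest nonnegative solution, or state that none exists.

gcd(324, 67) = 1.
1 divides 111, so solutions exist.
By Bézout, 67·(-29) + 324·(6) = 1.
So 67·(-29) ≡ 1 (mod 324); multiply by 111: n ≡ -3219 (mod 324).
Smallest nonnegative: n = -3219 mod 324 = 21.

21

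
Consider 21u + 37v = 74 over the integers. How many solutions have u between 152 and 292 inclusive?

gcd(37, 21):
  37 = 1*21 + 16
  21 = 1*16 + 5
  16 = 3*5 + 1
  5 = 5*1
so gcd(37, 21) = 1.
Back-substitute for Bézout coefficients:
  1 = 16 - 3*5
  ... = 21*(-7) + 37*(4)
Scale by 74: particular solution (-518, 296); reduce u mod 37: (0, 2).
General solution: u = 0 + 37t, v = 2 - 21t for integer t.
152 ≤ 0 + 37t ≤ 292 gives t ∈ [5, 7], which is 3 values.

3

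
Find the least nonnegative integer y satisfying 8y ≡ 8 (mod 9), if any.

gcd(9, 8):
  9 = 1×8 + 1
  8 = 8×1
so gcd(9, 8) = 1.
1 divides 8, so solutions exist.
Back-substitute for Bézout coefficients:
  1 = 9 - 1×8
  ... = 8×(-1) + 9×(1)
So 8×(-1) ≡ 1 (mod 9); multiply by 8: y ≡ -8 (mod 9).
Smallest nonnegative: y = -8 mod 9 = 1.

1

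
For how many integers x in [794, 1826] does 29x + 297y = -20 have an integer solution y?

gcd(297, 29):
  297 = 10·29 + 7
  29 = 4·7 + 1
  7 = 7·1
so gcd(297, 29) = 1.
Back-substitute for Bézout coefficients:
  1 = 29 - 4·7
  ... = 29·(41) + 297·(-4)
Scale by -20: particular solution (-820, 80); reduce x mod 297: (71, -7).
General solution: x = 71 + 297t, y = -7 - 29t for integer t.
794 ≤ 71 + 297t ≤ 1826 gives t ∈ [3, 5], which is 3 values.

3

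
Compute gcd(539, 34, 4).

gcd(539, 34):
  539 = 15·34 + 29
  34 = 1·29 + 5
  29 = 5·5 + 4
  5 = 1·4 + 1
  4 = 4·1
so gcd(539, 34) = 1.
gcd(1, 4) = 1.

1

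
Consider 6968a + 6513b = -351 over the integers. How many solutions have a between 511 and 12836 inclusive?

gcd(6968, 6513) = 13.
By Bézout, 6968*(-229) + 6513*(245) = 13.
Particular solution: (171, -183).
General solution: a = 171 + 501t, b = -183 - 536t for integer t.
511 ≤ 171 + 501t ≤ 12836 gives t ∈ [1, 25], which is 25 values.

25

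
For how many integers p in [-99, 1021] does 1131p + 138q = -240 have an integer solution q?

gcd(1131, 138):
  1131 = 8*138 + 27
  138 = 5*27 + 3
  27 = 9*3
so gcd(1131, 138) = 3.
Back-substitute for Bézout coefficients:
  3 = 138 - 5*27
  ... = 1131*(-5) + 138*(41)
Scale by -80: particular solution (400, -3280); reduce p mod 46: (32, -264).
General solution: p = 32 + 46t, q = -264 - 377t for integer t.
-99 ≤ 32 + 46t ≤ 1021 gives t ∈ [-2, 21], which is 24 values.

24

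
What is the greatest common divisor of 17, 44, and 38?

gcd(44, 17) = 1  (44 = 2×17 + 10, 17 = 1×10 + 7, 10 = 1×7 + 3, 7 = 2×3 + 1, 3 = 3×1).
gcd(1, 38) = 1.

1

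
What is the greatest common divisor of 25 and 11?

gcd(25, 11):
  25 = 2*11 + 3
  11 = 3*3 + 2
  3 = 1*2 + 1
  2 = 2*1
so gcd(25, 11) = 1.

1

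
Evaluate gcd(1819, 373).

1

gcd(1819, 373):
  1819 = 4*373 + 327
  373 = 1*327 + 46
  327 = 7*46 + 5
  46 = 9*5 + 1
  5 = 5*1
so gcd(1819, 373) = 1.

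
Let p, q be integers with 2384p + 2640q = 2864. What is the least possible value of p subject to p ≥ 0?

gcd(2640, 2384):
  2640 = 1×2384 + 256
  2384 = 9×256 + 80
  256 = 3×80 + 16
  80 = 5×16
so gcd(2640, 2384) = 16.
16 divides 2864, so solutions exist.
Back-substitute for Bézout coefficients:
  16 = 256 - 3×80
  ... = 2384×(-31) + 2640×(28)
Scale by 2864/16 = 179: (p₀, q₀) = (-5549, 5012).
General solution: p = -5549 + 165t, q = 5012 - 149t for integer t.
p ≥ 0: smallest is -5549 mod 165 = 61 (at t = 34), with q = -54.

61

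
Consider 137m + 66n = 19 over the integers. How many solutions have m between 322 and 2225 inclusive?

gcd(137, 66):
  137 = 2*66 + 5
  66 = 13*5 + 1
  5 = 5*1
so gcd(137, 66) = 1.
Back-substitute for Bézout coefficients:
  1 = 66 - 13*5
  ... = 137*(-13) + 66*(27)
Scale by 19: particular solution (-247, 513); reduce m mod 66: (17, -35).
General solution: m = 17 + 66t, n = -35 - 137t for integer t.
322 ≤ 17 + 66t ≤ 2225 gives t ∈ [5, 33], which is 29 values.

29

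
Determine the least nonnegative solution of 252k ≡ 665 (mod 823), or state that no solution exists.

437

gcd(823, 252) = 1.
1 divides 665, so solutions exist.
By Bézout, 252*(-258) + 823*(79) = 1.
So 252*(-258) ≡ 1 (mod 823); multiply by 665: k ≡ -171570 (mod 823).
Smallest nonnegative: k = -171570 mod 823 = 437.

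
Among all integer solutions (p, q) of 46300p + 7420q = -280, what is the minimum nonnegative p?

gcd(46300, 7420) = 20  (46300 = 6*7420 + 1780, 7420 = 4*1780 + 300, 1780 = 5*300 + 280, 300 = 1*280 + 20, 280 = 14*20).
20 divides -280, so solutions exist.
Back-substituting, 46300*(-25) + 7420*(156) = 20.
Scale by -280/20 = -14: (p₀, q₀) = (350, -2184).
General solution: p = 350 + 371t, q = -2184 - 2315t for integer t.
p ≥ 0: smallest is 350 mod 371 = 350 (at t = 0), with q = -2184.

350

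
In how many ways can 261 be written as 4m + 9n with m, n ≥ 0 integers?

8

gcd(9, 4) = 1  (9 = 2×4 + 1, 4 = 4×1).
Back-substituting, 4×(-2) + 9×(1) = 1.
Scale by 261: one solution is (-522, 261). Reduce m mod 9: (0, 29).
General: m = 0 + 9t, n = 29 - 4t.
m ≥ 0 ⇒ t ≥ 0; n ≥ 0 ⇒ t ≤ 7. So t ∈ [0, 7]: 8 solutions.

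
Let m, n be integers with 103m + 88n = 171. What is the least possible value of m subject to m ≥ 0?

gcd(103, 88) = 1  (103 = 1·88 + 15, 88 = 5·15 + 13, 15 = 1·13 + 2, 13 = 6·2 + 1, 2 = 2·1).
1 divides 171, so solutions exist.
Back-substituting, 103·(-41) + 88·(48) = 1.
Scale by 171/1 = 171: (m₀, n₀) = (-7011, 8208).
General solution: m = -7011 + 88t, n = 8208 - 103t for integer t.
m ≥ 0: smallest is -7011 mod 88 = 29 (at t = 80), with n = -32.

29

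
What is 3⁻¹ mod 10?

7

gcd(10, 3):
  10 = 3*3 + 1
  3 = 3*1
so gcd(10, 3) = 1.
Back-substitute for Bézout coefficients:
  1 = 10 - 3*3
  ... = 3*(-3) + 10*(1)
So 3*-3 ≡ 1 (mod 10), and -3 mod 10 = 7.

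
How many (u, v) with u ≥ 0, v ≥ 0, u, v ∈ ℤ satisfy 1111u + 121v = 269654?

gcd(1111, 121):
  1111 = 9*121 + 22
  121 = 5*22 + 11
  22 = 2*11
so gcd(1111, 121) = 11.
Back-substitute for Bézout coefficients:
  11 = 121 - 5*22
  ... = 1111*(-5) + 121*(46)
Scale by 24514: one solution is (-122570, 1127644). Reduce u mod 11: (3, 2201).
General: u = 3 + 11t, v = 2201 - 101t.
u ≥ 0 ⇒ t ≥ 0; v ≥ 0 ⇒ t ≤ 21. So t ∈ [0, 21]: 22 solutions.

22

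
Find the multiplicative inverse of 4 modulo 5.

4

gcd(5, 4):
  5 = 1·4 + 1
  4 = 4·1
so gcd(5, 4) = 1.
Back-substitute for Bézout coefficients:
  1 = 5 - 1·4
  ... = 4·(-1) + 5·(1)
So 4·-1 ≡ 1 (mod 5), and -1 mod 5 = 4.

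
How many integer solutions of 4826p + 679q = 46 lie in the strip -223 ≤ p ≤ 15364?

gcd(4826, 679):
  4826 = 7·679 + 73
  679 = 9·73 + 22
  73 = 3·22 + 7
  22 = 3·7 + 1
  7 = 7·1
so gcd(4826, 679) = 1.
Back-substitute for Bézout coefficients:
  1 = 22 - 3·7
  ... = 4826·(-93) + 679·(661)
Scale by 46: particular solution (-4278, 30406); reduce p mod 679: (475, -3376).
General solution: p = 475 + 679t, q = -3376 - 4826t for integer t.
-223 ≤ 475 + 679t ≤ 15364 gives t ∈ [-1, 21], which is 23 values.

23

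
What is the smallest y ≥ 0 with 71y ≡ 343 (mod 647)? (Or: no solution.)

342

gcd(647, 71) = 1.
1 divides 343, so solutions exist.
By Bézout, 71·(-82) + 647·(9) = 1.
So 71·(-82) ≡ 1 (mod 647); multiply by 343: y ≡ -28126 (mod 647).
Smallest nonnegative: y = -28126 mod 647 = 342.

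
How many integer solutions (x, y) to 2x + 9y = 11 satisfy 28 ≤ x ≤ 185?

gcd(9, 2) = 1  (9 = 4*2 + 1, 2 = 2*1).
Back-substituting, 2*(-4) + 9*(1) = 1.
Scale by 11: particular solution (-44, 11); reduce x mod 9: (1, 1).
General solution: x = 1 + 9t, y = 1 - 2t for integer t.
28 ≤ 1 + 9t ≤ 185 gives t ∈ [3, 20], which is 18 values.

18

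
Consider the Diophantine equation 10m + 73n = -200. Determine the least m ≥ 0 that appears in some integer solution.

gcd(73, 10) = 1.
1 divides -200, so solutions exist.
By Bézout, 10×(22) + 73×(-3) = 1.
Scale by -200/1 = -200: (m₀, n₀) = (-4400, 600).
General solution: m = -4400 + 73t, n = 600 - 10t for integer t.
m ≥ 0: smallest is -4400 mod 73 = 53 (at t = 61), with n = -10.

53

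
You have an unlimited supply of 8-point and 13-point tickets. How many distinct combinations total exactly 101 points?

Need nonnegative integers with 8j + 13k = 101.
gcd(8, 13) = 1, and 8·(5) + 13·(-3) = 1.
So (j₀, k₀) = (505, -303); general j = 505 + 13t, k = -303 - 8t.
j ≥ 0 ⇒ t ≥ -38; k ≥ 0 ⇒ t ≤ -38. That's 1 value of t.

1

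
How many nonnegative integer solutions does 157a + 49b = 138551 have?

18

gcd(157, 49) = 1  (157 = 3×49 + 10, 49 = 4×10 + 9, 10 = 1×9 + 1, 9 = 9×1).
Back-substituting, 157×(5) + 49×(-16) = 1.
Scale by 138551: one solution is (692755, -2216816). Reduce a mod 49: (42, 2693).
General: a = 42 + 49t, b = 2693 - 157t.
a ≥ 0 ⇒ t ≥ 0; b ≥ 0 ⇒ t ≤ 17. So t ∈ [0, 17]: 18 solutions.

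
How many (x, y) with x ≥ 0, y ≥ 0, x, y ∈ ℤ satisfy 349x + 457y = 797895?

gcd(457, 349) = 1  (457 = 1*349 + 108, 349 = 3*108 + 25, 108 = 4*25 + 8, 25 = 3*8 + 1, 8 = 8*1).
Back-substituting, 349*(55) + 457*(-42) = 1.
Scale by 797895: one solution is (43884225, -33511590). Reduce x mod 457: (343, 1484).
General: x = 343 + 457t, y = 1484 - 349t.
x ≥ 0 ⇒ t ≥ 0; y ≥ 0 ⇒ t ≤ 4. So t ∈ [0, 4]: 5 solutions.

5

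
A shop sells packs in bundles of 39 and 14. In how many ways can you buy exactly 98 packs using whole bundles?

Need nonnegative integers with 39j + 14k = 98.
gcd(39, 14) = 1, and 39·(-5) + 14·(14) = 1.
So (j₀, k₀) = (-490, 1372); general j = -490 + 14t, k = 1372 - 39t.
j ≥ 0 ⇒ t ≥ 35; k ≥ 0 ⇒ t ≤ 35. That's 1 value of t.

1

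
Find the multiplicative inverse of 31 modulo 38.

27

gcd(38, 31) = 1.
By Bézout, 31·(-11) + 38·(9) = 1.
So 31·-11 ≡ 1 (mod 38), and -11 mod 38 = 27.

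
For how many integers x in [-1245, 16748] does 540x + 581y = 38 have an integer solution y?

gcd(581, 540) = 1  (581 = 1·540 + 41, 540 = 13·41 + 7, 41 = 5·7 + 6, 7 = 1·6 + 1, 6 = 6·1).
Back-substituting, 540·(85) + 581·(-79) = 1.
Scale by 38: particular solution (3230, -3002); reduce x mod 581: (325, -302).
General solution: x = 325 + 581t, y = -302 - 540t for integer t.
-1245 ≤ 325 + 581t ≤ 16748 gives t ∈ [-2, 28], which is 31 values.

31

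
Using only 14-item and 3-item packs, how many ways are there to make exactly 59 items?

Need nonnegative integers with 14j + 3k = 59.
gcd(14, 3) = 1, and 14·(-1) + 3·(5) = 1.
So (j₀, k₀) = (-59, 295); general j = -59 + 3t, k = 295 - 14t.
j ≥ 0 ⇒ t ≥ 20; k ≥ 0 ⇒ t ≤ 21. That's 2 values of t.

2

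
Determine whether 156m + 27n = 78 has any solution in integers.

yes

gcd(156, 27) = 3  (156 = 5·27 + 21, 27 = 1·21 + 6, 21 = 3·6 + 3, 6 = 2·3).
3 divides 78, so integer solutions exist.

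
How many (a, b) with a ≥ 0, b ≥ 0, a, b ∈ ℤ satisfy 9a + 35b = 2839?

gcd(35, 9) = 1.
By Bézout, 9·(4) + 35·(-1) = 1.
One solution: (16, 77).
General: a = 16 + 35t, b = 77 - 9t.
a ≥ 0 ⇒ t ≥ 0; b ≥ 0 ⇒ t ≤ 8. So t ∈ [0, 8]: 9 solutions.

9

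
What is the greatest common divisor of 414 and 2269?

1

gcd(2269, 414) = 1  (2269 = 5*414 + 199, 414 = 2*199 + 16, 199 = 12*16 + 7, 16 = 2*7 + 2, 7 = 3*2 + 1, 2 = 2*1).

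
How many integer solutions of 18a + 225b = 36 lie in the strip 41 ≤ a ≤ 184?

6

gcd(225, 18) = 9.
By Bézout, 18×(-12) + 225×(1) = 9.
Particular solution: (2, 0).
General solution: a = 2 + 25t, b = 0 - 2t for integer t.
41 ≤ 2 + 25t ≤ 184 gives t ∈ [2, 7], which is 6 values.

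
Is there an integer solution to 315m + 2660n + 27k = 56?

yes

gcd(2660, 315) = 35  (2660 = 8·315 + 140, 315 = 2·140 + 35, 140 = 4·35).
gcd(35, 27) = 1.
1 divides 56, so integer solutions exist.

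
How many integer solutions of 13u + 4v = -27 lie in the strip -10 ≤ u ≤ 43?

13

gcd(13, 4) = 1  (13 = 3·4 + 1, 4 = 4·1).
Back-substituting, 13·(1) + 4·(-3) = 1.
Scale by -27: particular solution (-27, 81); reduce u mod 4: (1, -10).
General solution: u = 1 + 4t, v = -10 - 13t for integer t.
-10 ≤ 1 + 4t ≤ 43 gives t ∈ [-2, 10], which is 13 values.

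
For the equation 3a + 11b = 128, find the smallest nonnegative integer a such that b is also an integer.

gcd(11, 3) = 1.
1 divides 128, so solutions exist.
By Bézout, 3·(4) + 11·(-1) = 1.
Scale by 128/1 = 128: (a₀, b₀) = (512, -128).
General solution: a = 512 + 11t, b = -128 - 3t for integer t.
a ≥ 0: smallest is 512 mod 11 = 6 (at t = -46), with b = 10.

6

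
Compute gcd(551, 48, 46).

1

gcd(551, 48) = 1.
gcd(1, 46) = 1.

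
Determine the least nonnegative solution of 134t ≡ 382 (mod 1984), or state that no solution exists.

gcd(1984, 134):
  1984 = 14*134 + 108
  134 = 1*108 + 26
  108 = 4*26 + 4
  26 = 6*4 + 2
  4 = 2*2
so gcd(1984, 134) = 2.
2 divides 382, so solutions exist.
Back-substitute for Bézout coefficients:
  2 = 26 - 6*4
  ... = 134*(459) + 1984*(-31)
So 134*(459) ≡ 2 (mod 1984); multiply by 191: t ≡ 87669 (mod 992).
Smallest nonnegative: t = 87669 mod 992 = 373.

373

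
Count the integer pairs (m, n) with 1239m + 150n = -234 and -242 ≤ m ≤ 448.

14

gcd(1239, 150) = 3.
By Bézout, 1239×(-23) + 150×(190) = 3.
Particular solution: (44, -365).
General solution: m = 44 + 50t, n = -365 - 413t for integer t.
-242 ≤ 44 + 50t ≤ 448 gives t ∈ [-5, 8], which is 14 values.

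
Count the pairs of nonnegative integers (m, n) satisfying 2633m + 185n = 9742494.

gcd(2633, 185):
  2633 = 14·185 + 43
  185 = 4·43 + 13
  43 = 3·13 + 4
  13 = 3·4 + 1
  4 = 4·1
so gcd(2633, 185) = 1.
Back-substitute for Bézout coefficients:
  1 = 13 - 3·4
  ... = 2633·(-43) + 185·(612)
Scale by 9742494: one solution is (-418927242, 5962406328). Reduce m mod 185: (78, 51552).
General: m = 78 + 185t, n = 51552 - 2633t.
m ≥ 0 ⇒ t ≥ 0; n ≥ 0 ⇒ t ≤ 19. So t ∈ [0, 19]: 20 solutions.

20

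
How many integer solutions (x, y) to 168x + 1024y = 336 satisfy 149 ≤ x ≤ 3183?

23

gcd(1024, 168):
  1024 = 6·168 + 16
  168 = 10·16 + 8
  16 = 2·8
so gcd(1024, 168) = 8.
Back-substitute for Bézout coefficients:
  8 = 168 - 10·16
  ... = 168·(61) + 1024·(-10)
Scale by 42: particular solution (2562, -420); reduce x mod 128: (2, 0).
General solution: x = 2 + 128t, y = 0 - 21t for integer t.
149 ≤ 2 + 128t ≤ 3183 gives t ∈ [2, 24], which is 23 values.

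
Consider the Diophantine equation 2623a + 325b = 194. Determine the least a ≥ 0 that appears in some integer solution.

178

gcd(2623, 325) = 1.
1 divides 194, so solutions exist.
By Bézout, 2623×(-113) + 325×(912) = 1.
Scale by 194/1 = 194: (a₀, b₀) = (-21922, 176928).
General solution: a = -21922 + 325t, b = 176928 - 2623t for integer t.
a ≥ 0: smallest is -21922 mod 325 = 178 (at t = 68), with b = -1436.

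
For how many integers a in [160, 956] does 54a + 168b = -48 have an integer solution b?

29

gcd(168, 54) = 6  (168 = 3×54 + 6, 54 = 9×6).
Back-substituting, 54×(-3) + 168×(1) = 6.
Scale by -8: particular solution (24, -8); reduce a mod 28: (24, -8).
General solution: a = 24 + 28t, b = -8 - 9t for integer t.
160 ≤ 24 + 28t ≤ 956 gives t ∈ [5, 33], which is 29 values.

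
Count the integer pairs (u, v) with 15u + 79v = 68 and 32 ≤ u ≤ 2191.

27

gcd(79, 15) = 1  (79 = 5*15 + 4, 15 = 3*4 + 3, 4 = 1*3 + 1, 3 = 3*1).
Back-substituting, 15*(-21) + 79*(4) = 1.
Scale by 68: particular solution (-1428, 272); reduce u mod 79: (73, -13).
General solution: u = 73 + 79t, v = -13 - 15t for integer t.
32 ≤ 73 + 79t ≤ 2191 gives t ∈ [0, 26], which is 27 values.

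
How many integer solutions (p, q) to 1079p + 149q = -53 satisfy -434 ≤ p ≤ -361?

0

gcd(1079, 149) = 1  (1079 = 7*149 + 36, 149 = 4*36 + 5, 36 = 7*5 + 1, 5 = 5*1).
Back-substituting, 1079*(29) + 149*(-210) = 1.
Scale by -53: particular solution (-1537, 11130); reduce p mod 149: (102, -739).
General solution: p = 102 + 149t, q = -739 - 1079t for integer t.
-434 ≤ 102 + 149t ≤ -361 gives t ∈ [-3, -4], which is 0 values.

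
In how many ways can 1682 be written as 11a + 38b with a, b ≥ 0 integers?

4

gcd(38, 11):
  38 = 3×11 + 5
  11 = 2×5 + 1
  5 = 5×1
so gcd(38, 11) = 1.
Back-substitute for Bézout coefficients:
  1 = 11 - 2×5
  ... = 11×(7) + 38×(-2)
Scale by 1682: one solution is (11774, -3364). Reduce a mod 38: (32, 35).
General: a = 32 + 38t, b = 35 - 11t.
a ≥ 0 ⇒ t ≥ 0; b ≥ 0 ⇒ t ≤ 3. So t ∈ [0, 3]: 4 solutions.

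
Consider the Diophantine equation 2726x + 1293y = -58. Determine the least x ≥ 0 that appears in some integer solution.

gcd(2726, 1293) = 1  (2726 = 2×1293 + 140, 1293 = 9×140 + 33, 140 = 4×33 + 8, 33 = 4×8 + 1, 8 = 8×1).
1 divides -58, so solutions exist.
Back-substituting, 2726×(-157) + 1293×(331) = 1.
Scale by -58/1 = -58: (x₀, y₀) = (9106, -19198).
General solution: x = 9106 + 1293t, y = -19198 - 2726t for integer t.
x ≥ 0: smallest is 9106 mod 1293 = 55 (at t = -7), with y = -116.

55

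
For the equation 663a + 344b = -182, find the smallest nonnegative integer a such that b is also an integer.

310

gcd(663, 344):
  663 = 1×344 + 319
  344 = 1×319 + 25
  319 = 12×25 + 19
  25 = 1×19 + 6
  19 = 3×6 + 1
  6 = 6×1
so gcd(663, 344) = 1.
1 divides -182, so solutions exist.
Back-substitute for Bézout coefficients:
  1 = 19 - 3×6
  ... = 663×(55) + 344×(-106)
Scale by -182/1 = -182: (a₀, b₀) = (-10010, 19292).
General solution: a = -10010 + 344t, b = 19292 - 663t for integer t.
a ≥ 0: smallest is -10010 mod 344 = 310 (at t = 30), with b = -598.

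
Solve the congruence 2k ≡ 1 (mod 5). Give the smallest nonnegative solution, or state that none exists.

3

gcd(5, 2) = 1.
1 divides 1, so solutions exist.
By Bézout, 2·(-2) + 5·(1) = 1.
So 2·(-2) ≡ 1 (mod 5); multiply by 1: k ≡ -2 (mod 5).
Smallest nonnegative: k = -2 mod 5 = 3.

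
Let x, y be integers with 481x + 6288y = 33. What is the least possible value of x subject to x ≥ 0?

1425

gcd(6288, 481) = 1.
1 divides 33, so solutions exist.
By Bézout, 481*(-719) + 6288*(55) = 1.
Scale by 33/1 = 33: (x₀, y₀) = (-23727, 1815).
General solution: x = -23727 + 6288t, y = 1815 - 481t for integer t.
x ≥ 0: smallest is -23727 mod 6288 = 1425 (at t = 4), with y = -109.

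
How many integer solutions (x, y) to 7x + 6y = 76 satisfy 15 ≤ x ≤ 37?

gcd(7, 6) = 1  (7 = 1*6 + 1, 6 = 6*1).
Back-substituting, 7*(1) + 6*(-1) = 1.
Scale by 76: particular solution (76, -76); reduce x mod 6: (4, 8).
General solution: x = 4 + 6t, y = 8 - 7t for integer t.
15 ≤ 4 + 6t ≤ 37 gives t ∈ [2, 5], which is 4 values.

4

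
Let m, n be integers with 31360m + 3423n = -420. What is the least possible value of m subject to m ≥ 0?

gcd(31360, 3423) = 7.
7 divides -420, so solutions exist.
By Bézout, 31360·(130) + 3423·(-1191) = 7.
Scale by -420/7 = -60: (m₀, n₀) = (-7800, 71460).
General solution: m = -7800 + 489t, n = 71460 - 4480t for integer t.
m ≥ 0: smallest is -7800 mod 489 = 24 (at t = 16), with n = -220.

24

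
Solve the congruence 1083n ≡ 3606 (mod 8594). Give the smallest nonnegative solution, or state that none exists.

gcd(8594, 1083):
  8594 = 7*1083 + 1013
  1083 = 1*1013 + 70
  1013 = 14*70 + 33
  70 = 2*33 + 4
  33 = 8*4 + 1
  4 = 4*1
so gcd(8594, 1083) = 1.
1 divides 3606, so solutions exist.
Back-substitute for Bézout coefficients:
  1 = 33 - 8*4
  ... = 1083*(-2087) + 8594*(263)
So 1083*(-2087) ≡ 1 (mod 8594); multiply by 3606: n ≡ -7525722 (mod 8594).
Smallest nonnegative: n = -7525722 mod 8594 = 2622.

2622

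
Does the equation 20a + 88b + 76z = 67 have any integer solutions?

no

gcd(88, 20) = 4  (88 = 4×20 + 8, 20 = 2×8 + 4, 8 = 2×4).
gcd(4, 76) = 4.
4 does not divide 67 (remainder 3), so no integer solutions.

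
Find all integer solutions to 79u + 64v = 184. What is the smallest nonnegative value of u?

8

gcd(79, 64) = 1  (79 = 1·64 + 15, 64 = 4·15 + 4, 15 = 3·4 + 3, 4 = 1·3 + 1, 3 = 3·1).
1 divides 184, so solutions exist.
Back-substituting, 79·(-17) + 64·(21) = 1.
Scale by 184/1 = 184: (u₀, v₀) = (-3128, 3864).
General solution: u = -3128 + 64t, v = 3864 - 79t for integer t.
u ≥ 0: smallest is -3128 mod 64 = 8 (at t = 49), with v = -7.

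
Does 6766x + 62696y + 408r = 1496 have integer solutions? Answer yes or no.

gcd(62696, 6766) = 34  (62696 = 9·6766 + 1802, 6766 = 3·1802 + 1360, 1802 = 1·1360 + 442, 1360 = 3·442 + 34, 442 = 13·34).
gcd(34, 408) = 34.
34 divides 1496, so integer solutions exist.

yes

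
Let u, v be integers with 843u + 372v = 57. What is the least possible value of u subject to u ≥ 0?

87

gcd(843, 372) = 3.
3 divides 57, so solutions exist.
By Bézout, 843·(-15) + 372·(34) = 3.
Scale by 57/3 = 19: (u₀, v₀) = (-285, 646).
General solution: u = -285 + 124t, v = 646 - 281t for integer t.
u ≥ 0: smallest is -285 mod 124 = 87 (at t = 3), with v = -197.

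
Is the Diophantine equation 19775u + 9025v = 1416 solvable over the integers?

no

gcd(19775, 9025):
  19775 = 2×9025 + 1725
  9025 = 5×1725 + 400
  1725 = 4×400 + 125
  400 = 3×125 + 25
  125 = 5×25
so gcd(19775, 9025) = 25.
25 does not divide 1416 (remainder 16), so no integer solutions.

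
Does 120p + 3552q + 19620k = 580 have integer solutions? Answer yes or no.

gcd(3552, 120) = 24  (3552 = 29*120 + 72, 120 = 1*72 + 48, 72 = 1*48 + 24, 48 = 2*24).
gcd(24, 19620) = 12.
12 does not divide 580 (remainder 4), so no integer solutions.

no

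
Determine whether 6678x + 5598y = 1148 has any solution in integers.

no

gcd(6678, 5598) = 18  (6678 = 1·5598 + 1080, 5598 = 5·1080 + 198, 1080 = 5·198 + 90, 198 = 2·90 + 18, 90 = 5·18).
18 does not divide 1148 (remainder 14), so no integer solutions.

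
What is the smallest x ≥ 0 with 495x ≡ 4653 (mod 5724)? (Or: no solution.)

391

gcd(5724, 495):
  5724 = 11×495 + 279
  495 = 1×279 + 216
  279 = 1×216 + 63
  216 = 3×63 + 27
  63 = 2×27 + 9
  27 = 3×9
so gcd(5724, 495) = 9.
9 divides 4653, so solutions exist.
Back-substitute for Bézout coefficients:
  9 = 63 - 2×27
  ... = 495×(-185) + 5724×(16)
So 495×(-185) ≡ 9 (mod 5724); multiply by 517: x ≡ -95645 (mod 636).
Smallest nonnegative: x = -95645 mod 636 = 391.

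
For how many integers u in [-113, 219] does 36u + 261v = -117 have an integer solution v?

gcd(261, 36) = 9  (261 = 7*36 + 9, 36 = 4*9).
Back-substituting, 36*(-7) + 261*(1) = 9.
Scale by -13: particular solution (91, -13); reduce u mod 29: (4, -1).
General solution: u = 4 + 29t, v = -1 - 4t for integer t.
-113 ≤ 4 + 29t ≤ 219 gives t ∈ [-4, 7], which is 12 values.

12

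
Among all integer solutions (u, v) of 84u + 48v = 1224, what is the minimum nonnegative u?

gcd(84, 48):
  84 = 1·48 + 36
  48 = 1·36 + 12
  36 = 3·12
so gcd(84, 48) = 12.
12 divides 1224, so solutions exist.
Back-substitute for Bézout coefficients:
  12 = 48 - 1·36
  ... = 84·(-1) + 48·(2)
Scale by 1224/12 = 102: (u₀, v₀) = (-102, 204).
General solution: u = -102 + 4t, v = 204 - 7t for integer t.
u ≥ 0: smallest is -102 mod 4 = 2 (at t = 26), with v = 22.

2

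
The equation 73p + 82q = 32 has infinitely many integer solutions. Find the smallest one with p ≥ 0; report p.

gcd(82, 73) = 1.
1 divides 32, so solutions exist.
By Bézout, 73×(9) + 82×(-8) = 1.
Scale by 32/1 = 32: (p₀, q₀) = (288, -256).
General solution: p = 288 + 82t, q = -256 - 73t for integer t.
p ≥ 0: smallest is 288 mod 82 = 42 (at t = -3), with q = -37.

42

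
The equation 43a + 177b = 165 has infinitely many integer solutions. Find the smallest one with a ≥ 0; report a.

45

gcd(177, 43):
  177 = 4*43 + 5
  43 = 8*5 + 3
  5 = 1*3 + 2
  3 = 1*2 + 1
  2 = 2*1
so gcd(177, 43) = 1.
1 divides 165, so solutions exist.
Back-substitute for Bézout coefficients:
  1 = 3 - 1*2
  ... = 43*(70) + 177*(-17)
Scale by 165/1 = 165: (a₀, b₀) = (11550, -2805).
General solution: a = 11550 + 177t, b = -2805 - 43t for integer t.
a ≥ 0: smallest is 11550 mod 177 = 45 (at t = -65), with b = -10.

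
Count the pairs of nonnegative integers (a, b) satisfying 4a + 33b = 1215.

gcd(33, 4):
  33 = 8*4 + 1
  4 = 4*1
so gcd(33, 4) = 1.
Back-substitute for Bézout coefficients:
  1 = 33 - 8*4
  ... = 4*(-8) + 33*(1)
Scale by 1215: one solution is (-9720, 1215). Reduce a mod 33: (15, 35).
General: a = 15 + 33t, b = 35 - 4t.
a ≥ 0 ⇒ t ≥ 0; b ≥ 0 ⇒ t ≤ 8. So t ∈ [0, 8]: 9 solutions.

9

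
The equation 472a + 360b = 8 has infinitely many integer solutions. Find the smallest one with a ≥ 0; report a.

29

gcd(472, 360):
  472 = 1×360 + 112
  360 = 3×112 + 24
  112 = 4×24 + 16
  24 = 1×16 + 8
  16 = 2×8
so gcd(472, 360) = 8.
8 divides 8, so solutions exist.
Back-substitute for Bézout coefficients:
  8 = 24 - 1×16
  ... = 472×(-16) + 360×(21)
Scale by 8/8 = 1: (a₀, b₀) = (-16, 21).
General solution: a = -16 + 45t, b = 21 - 59t for integer t.
a ≥ 0: smallest is -16 mod 45 = 29 (at t = 1), with b = -38.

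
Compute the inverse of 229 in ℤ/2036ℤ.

489

gcd(2036, 229) = 1.
By Bézout, 229*(489) + 2036*(-55) = 1.
So 229*489 ≡ 1 (mod 2036), and 489 mod 2036 = 489.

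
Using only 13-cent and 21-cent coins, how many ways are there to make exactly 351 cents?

2

Need nonnegative integers with 13j + 21k = 351.
gcd(13, 21) = 1, and 13·(-8) + 21·(5) = 1.
So (j₀, k₀) = (-2808, 1755); general j = -2808 + 21t, k = 1755 - 13t.
j ≥ 0 ⇒ t ≥ 134; k ≥ 0 ⇒ t ≤ 135. That's 2 values of t.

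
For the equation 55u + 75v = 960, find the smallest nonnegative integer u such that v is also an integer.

gcd(75, 55):
  75 = 1*55 + 20
  55 = 2*20 + 15
  20 = 1*15 + 5
  15 = 3*5
so gcd(75, 55) = 5.
5 divides 960, so solutions exist.
Back-substitute for Bézout coefficients:
  5 = 20 - 1*15
  ... = 55*(-4) + 75*(3)
Scale by 960/5 = 192: (u₀, v₀) = (-768, 576).
General solution: u = -768 + 15t, v = 576 - 11t for integer t.
u ≥ 0: smallest is -768 mod 15 = 12 (at t = 52), with v = 4.

12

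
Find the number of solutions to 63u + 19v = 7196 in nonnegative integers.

6

gcd(63, 19) = 1  (63 = 3×19 + 6, 19 = 3×6 + 1, 6 = 6×1).
Back-substituting, 63×(-3) + 19×(10) = 1.
Scale by 7196: one solution is (-21588, 71960). Reduce u mod 19: (15, 329).
General: u = 15 + 19t, v = 329 - 63t.
u ≥ 0 ⇒ t ≥ 0; v ≥ 0 ⇒ t ≤ 5. So t ∈ [0, 5]: 6 solutions.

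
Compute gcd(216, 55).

1

gcd(216, 55):
  216 = 3*55 + 51
  55 = 1*51 + 4
  51 = 12*4 + 3
  4 = 1*3 + 1
  3 = 3*1
so gcd(216, 55) = 1.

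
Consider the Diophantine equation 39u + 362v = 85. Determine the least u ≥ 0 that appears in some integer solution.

95

gcd(362, 39) = 1.
1 divides 85, so solutions exist.
By Bézout, 39×(65) + 362×(-7) = 1.
Scale by 85/1 = 85: (u₀, v₀) = (5525, -595).
General solution: u = 5525 + 362t, v = -595 - 39t for integer t.
u ≥ 0: smallest is 5525 mod 362 = 95 (at t = -15), with v = -10.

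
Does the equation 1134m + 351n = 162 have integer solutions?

yes

gcd(1134, 351) = 27  (1134 = 3·351 + 81, 351 = 4·81 + 27, 81 = 3·27).
27 divides 162, so integer solutions exist.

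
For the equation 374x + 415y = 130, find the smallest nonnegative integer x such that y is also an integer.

gcd(415, 374) = 1  (415 = 1*374 + 41, 374 = 9*41 + 5, 41 = 8*5 + 1, 5 = 5*1).
1 divides 130, so solutions exist.
Back-substituting, 374*(-81) + 415*(73) = 1.
Scale by 130/1 = 130: (x₀, y₀) = (-10530, 9490).
General solution: x = -10530 + 415t, y = 9490 - 374t for integer t.
x ≥ 0: smallest is -10530 mod 415 = 260 (at t = 26), with y = -234.

260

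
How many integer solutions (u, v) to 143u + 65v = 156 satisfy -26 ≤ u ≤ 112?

gcd(143, 65) = 13.
By Bézout, 143×(1) + 65×(-2) = 13.
Particular solution: (2, -2).
General solution: u = 2 + 5t, v = -2 - 11t for integer t.
-26 ≤ 2 + 5t ≤ 112 gives t ∈ [-5, 22], which is 28 values.

28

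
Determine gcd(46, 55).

gcd(55, 46):
  55 = 1×46 + 9
  46 = 5×9 + 1
  9 = 9×1
so gcd(55, 46) = 1.

1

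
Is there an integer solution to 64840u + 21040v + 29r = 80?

yes

gcd(64840, 21040) = 40  (64840 = 3·21040 + 1720, 21040 = 12·1720 + 400, 1720 = 4·400 + 120, 400 = 3·120 + 40, 120 = 3·40).
gcd(40, 29) = 1.
1 divides 80, so integer solutions exist.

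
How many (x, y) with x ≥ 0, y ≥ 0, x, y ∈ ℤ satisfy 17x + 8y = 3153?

gcd(17, 8):
  17 = 2*8 + 1
  8 = 8*1
so gcd(17, 8) = 1.
Back-substitute for Bézout coefficients:
  1 = 17 - 2*8
  ... = 17*(1) + 8*(-2)
Scale by 3153: one solution is (3153, -6306). Reduce x mod 8: (1, 392).
General: x = 1 + 8t, y = 392 - 17t.
x ≥ 0 ⇒ t ≥ 0; y ≥ 0 ⇒ t ≤ 23. So t ∈ [0, 23]: 24 solutions.

24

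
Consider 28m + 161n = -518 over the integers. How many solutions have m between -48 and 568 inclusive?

gcd(161, 28) = 7  (161 = 5·28 + 21, 28 = 1·21 + 7, 21 = 3·7).
Back-substituting, 28·(6) + 161·(-1) = 7.
Scale by -74: particular solution (-444, 74); reduce m mod 23: (16, -6).
General solution: m = 16 + 23t, n = -6 - 4t for integer t.
-48 ≤ 16 + 23t ≤ 568 gives t ∈ [-2, 24], which is 27 values.

27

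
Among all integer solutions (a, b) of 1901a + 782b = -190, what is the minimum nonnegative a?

18

gcd(1901, 782) = 1.
1 divides -190, so solutions exist.
By Bézout, 1901×(181) + 782×(-440) = 1.
Scale by -190/1 = -190: (a₀, b₀) = (-34390, 83600).
General solution: a = -34390 + 782t, b = 83600 - 1901t for integer t.
a ≥ 0: smallest is -34390 mod 782 = 18 (at t = 44), with b = -44.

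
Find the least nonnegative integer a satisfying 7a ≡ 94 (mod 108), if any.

gcd(108, 7) = 1.
1 divides 94, so solutions exist.
By Bézout, 7*(31) + 108*(-2) = 1.
So 7*(31) ≡ 1 (mod 108); multiply by 94: a ≡ 2914 (mod 108).
Smallest nonnegative: a = 2914 mod 108 = 106.

106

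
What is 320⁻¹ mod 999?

gcd(999, 320):
  999 = 3·320 + 39
  320 = 8·39 + 8
  39 = 4·8 + 7
  8 = 1·7 + 1
  7 = 7·1
so gcd(999, 320) = 1.
Back-substitute for Bézout coefficients:
  1 = 8 - 1·7
  ... = 320·(128) + 999·(-41)
So 320·128 ≡ 1 (mod 999), and 128 mod 999 = 128.

128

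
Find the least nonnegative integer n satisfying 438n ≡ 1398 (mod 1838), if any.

683

gcd(1838, 438) = 2.
2 divides 1398, so solutions exist.
By Bézout, 438·(235) + 1838·(-56) = 2.
So 438·(235) ≡ 2 (mod 1838); multiply by 699: n ≡ 164265 (mod 919).
Smallest nonnegative: n = 164265 mod 919 = 683.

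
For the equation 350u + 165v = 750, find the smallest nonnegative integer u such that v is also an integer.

21

gcd(350, 165):
  350 = 2·165 + 20
  165 = 8·20 + 5
  20 = 4·5
so gcd(350, 165) = 5.
5 divides 750, so solutions exist.
Back-substitute for Bézout coefficients:
  5 = 165 - 8·20
  ... = 350·(-8) + 165·(17)
Scale by 750/5 = 150: (u₀, v₀) = (-1200, 2550).
General solution: u = -1200 + 33t, v = 2550 - 70t for integer t.
u ≥ 0: smallest is -1200 mod 33 = 21 (at t = 37), with v = -40.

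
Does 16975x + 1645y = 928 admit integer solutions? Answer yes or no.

no

gcd(16975, 1645) = 35  (16975 = 10*1645 + 525, 1645 = 3*525 + 70, 525 = 7*70 + 35, 70 = 2*35).
35 does not divide 928 (remainder 18), so no integer solutions.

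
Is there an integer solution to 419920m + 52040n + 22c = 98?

gcd(419920, 52040) = 40  (419920 = 8×52040 + 3600, 52040 = 14×3600 + 1640, 3600 = 2×1640 + 320, 1640 = 5×320 + 40, 320 = 8×40).
gcd(40, 22) = 2.
2 divides 98, so integer solutions exist.

yes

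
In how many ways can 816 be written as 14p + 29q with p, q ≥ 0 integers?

gcd(29, 14) = 1.
By Bézout, 14*(-2) + 29*(1) = 1.
One solution: (21, 18).
General: p = 21 + 29t, q = 18 - 14t.
p ≥ 0 ⇒ t ≥ 0; q ≥ 0 ⇒ t ≤ 1. So t ∈ [0, 1]: 2 solutions.

2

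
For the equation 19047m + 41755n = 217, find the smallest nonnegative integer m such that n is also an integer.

gcd(41755, 19047) = 7.
7 divides 217, so solutions exist.
By Bézout, 19047·(-844) + 41755·(385) = 7.
Scale by 217/7 = 31: (m₀, n₀) = (-26164, 11935).
General solution: m = -26164 + 5965t, n = 11935 - 2721t for integer t.
m ≥ 0: smallest is -26164 mod 5965 = 3661 (at t = 5), with n = -1670.

3661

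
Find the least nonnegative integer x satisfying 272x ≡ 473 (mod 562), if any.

gcd(562, 272) = 2  (562 = 2×272 + 18, 272 = 15×18 + 2, 18 = 9×2).
2 does not divide 473, so the congruence has no solution.

no solution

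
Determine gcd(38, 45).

1

gcd(45, 38):
  45 = 1×38 + 7
  38 = 5×7 + 3
  7 = 2×3 + 1
  3 = 3×1
so gcd(45, 38) = 1.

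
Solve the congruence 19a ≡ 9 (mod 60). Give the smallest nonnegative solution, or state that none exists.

gcd(60, 19) = 1.
1 divides 9, so solutions exist.
By Bézout, 19×(19) + 60×(-6) = 1.
So 19×(19) ≡ 1 (mod 60); multiply by 9: a ≡ 171 (mod 60).
Smallest nonnegative: a = 171 mod 60 = 51.

51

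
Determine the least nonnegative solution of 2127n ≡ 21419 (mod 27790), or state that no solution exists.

gcd(27790, 2127) = 1  (27790 = 13·2127 + 139, 2127 = 15·139 + 42, 139 = 3·42 + 13, 42 = 3·13 + 3, 13 = 4·3 + 1, 3 = 3·1).
1 divides 21419, so solutions exist.
Back-substituting, 2127·(-8597) + 27790·(658) = 1.
So 2127·(-8597) ≡ 1 (mod 27790); multiply by 21419: n ≡ -184139143 (mod 27790).
Smallest nonnegative: n = -184139143 mod 27790 = 25187.

25187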